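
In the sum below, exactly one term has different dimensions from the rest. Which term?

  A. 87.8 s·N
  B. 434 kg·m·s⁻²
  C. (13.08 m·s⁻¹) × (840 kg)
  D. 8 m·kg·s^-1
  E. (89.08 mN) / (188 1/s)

B.

Reduce each to base SI dimensions:
  A. N·s = kg·m·s⁻²·s = kg·m·s⁻¹
  B. kg·m·s⁻²
  C. [m·s⁻¹] · [kg] = kg·m·s⁻¹
  D. kg·m·s⁻¹
  E. [kg·m·s⁻²] / [s⁻¹] = kg·m·s⁻¹
All reduce to kg·m·s⁻¹ except B., which is kg·m·s⁻².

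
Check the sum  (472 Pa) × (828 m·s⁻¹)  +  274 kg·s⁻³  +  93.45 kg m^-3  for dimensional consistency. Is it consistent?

Expand each in SI base units:
  (472 Pa) × (828 m·s⁻¹):  [kg·m⁻¹·s⁻²] · [m·s⁻¹] = kg·s⁻³
  274 kg·s⁻³:  kg·s⁻³
  93.45 kg m^-3:  kg·m⁻³
The terms do not share a single dimension (kg·m⁻³ vs kg·s⁻³).

No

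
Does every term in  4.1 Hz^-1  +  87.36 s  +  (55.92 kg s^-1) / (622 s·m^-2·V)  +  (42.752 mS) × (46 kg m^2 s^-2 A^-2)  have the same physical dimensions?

Expand each in SI base units:
  4.1 Hz^-1:  Hz⁻¹ = (s⁻¹)⁻¹ = s
  87.36 s:  s
  (55.92 kg s^-1) / (622 s·m^-2·V):  [kg·s⁻¹] / [kg·s⁻²·A⁻¹] = s·A
  (42.752 mS) × (46 kg m^2 s^-2 A^-2):  [kg⁻¹·m⁻²·s³·A²] · [kg·m²·s⁻²·A⁻²] = s
The terms do not share a single dimension (s vs s·A).

No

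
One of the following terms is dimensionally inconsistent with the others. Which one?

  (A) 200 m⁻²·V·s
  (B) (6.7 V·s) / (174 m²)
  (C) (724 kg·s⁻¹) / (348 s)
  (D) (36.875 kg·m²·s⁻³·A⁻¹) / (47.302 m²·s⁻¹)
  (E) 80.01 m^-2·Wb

Reduce each to base SI dimensions:
  (A) V·s·m⁻² = J·C⁻¹·s·m⁻² = kg·s⁻²·A⁻¹
  (B) [kg·m²·s⁻²·A⁻¹] / [m²] = kg·s⁻²·A⁻¹
  (C) [kg·s⁻¹] / [s] = kg·s⁻²
  (D) [kg·m²·s⁻³·A⁻¹] / [m²·s⁻¹] = kg·s⁻²·A⁻¹
  (E) Wb·m⁻² = V·s·m⁻² = kg·s⁻²·A⁻¹
All reduce to kg·s⁻²·A⁻¹ except (C), which is kg·s⁻².

(C)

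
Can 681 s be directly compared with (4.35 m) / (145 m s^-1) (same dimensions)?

Yes

Dimensions:
  681 s:  s
  (4.35 m) / (145 m s^-1):  [m] / [m·s⁻¹] = s
Both are s, so they have the same dimensions and can be added.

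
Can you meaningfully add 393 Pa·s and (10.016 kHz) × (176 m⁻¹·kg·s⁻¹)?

Reduce each to base SI dimensions:
  393 Pa·s:  Pa·s = N·m⁻²·s = kg·m⁻¹·s⁻¹
  (10.016 kHz) × (176 m⁻¹·kg·s⁻¹):  [s⁻¹] · [kg·m⁻¹·s⁻¹] = kg·m⁻¹·s⁻²
kg·m⁻¹·s⁻¹ ≠ kg·m⁻¹·s⁻², so they cannot be added.

No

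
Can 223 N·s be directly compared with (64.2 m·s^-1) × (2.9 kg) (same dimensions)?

Yes

Expand each in SI base units:
  223 N·s:  N·s = kg·m·s⁻²·s = kg·m·s⁻¹
  (64.2 m·s^-1) × (2.9 kg):  [m·s⁻¹] · [kg] = kg·m·s⁻¹
Both are kg·m·s⁻¹, so they have the same dimensions and can be added.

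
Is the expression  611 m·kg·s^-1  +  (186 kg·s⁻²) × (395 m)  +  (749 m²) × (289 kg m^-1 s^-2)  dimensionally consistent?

No

Work out the base dimensions of each:
  611 m·kg·s^-1:  kg·m·s⁻¹
  (186 kg·s⁻²) × (395 m):  [kg·s⁻²] · [m] = kg·m·s⁻²
  (749 m²) × (289 kg m^-1 s^-2):  [m²] · [kg·m⁻¹·s⁻²] = kg·m·s⁻²
The terms do not share a single dimension (kg·m·s⁻² vs kg·m·s⁻¹).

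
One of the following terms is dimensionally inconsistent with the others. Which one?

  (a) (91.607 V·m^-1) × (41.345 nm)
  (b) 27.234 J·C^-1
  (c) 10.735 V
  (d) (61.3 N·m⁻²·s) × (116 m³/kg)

(d)

Expand each in SI base units:
  (a) [kg·m·s⁻³·A⁻¹] · [m] = kg·m²·s⁻³·A⁻¹
  (b) J·C⁻¹ = N·m·(s·A)⁻¹ = kg·m²·s⁻³·A⁻¹
  (c) V = J·C⁻¹ = kg·m²·s⁻³·A⁻¹
  (d) [kg·m⁻¹·s⁻¹] · [kg⁻¹·m³] = m²·s⁻¹
All reduce to kg·m²·s⁻³·A⁻¹ except (d), which is m²·s⁻¹.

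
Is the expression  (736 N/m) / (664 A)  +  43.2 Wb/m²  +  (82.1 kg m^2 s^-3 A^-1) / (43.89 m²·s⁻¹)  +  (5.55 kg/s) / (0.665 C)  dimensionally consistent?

In SI base units:
  (736 N/m) / (664 A):  [kg·s⁻²] / [A] = kg·s⁻²·A⁻¹
  43.2 Wb/m²:  Wb·m⁻² = V·s·m⁻² = kg·s⁻²·A⁻¹
  (82.1 kg m^2 s^-3 A^-1) / (43.89 m²·s⁻¹):  [kg·m²·s⁻³·A⁻¹] / [m²·s⁻¹] = kg·s⁻²·A⁻¹
  (5.55 kg/s) / (0.665 C):  [kg·s⁻¹] / [s·A] = kg·s⁻²·A⁻¹
Every term reduces to kg·s⁻²·A⁻¹.

Yes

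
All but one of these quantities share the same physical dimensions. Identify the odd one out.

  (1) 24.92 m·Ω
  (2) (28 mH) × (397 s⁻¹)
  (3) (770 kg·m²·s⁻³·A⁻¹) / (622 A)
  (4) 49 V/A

Dimensions:
  (1) Ω·m = V·A⁻¹·m = kg·m³·s⁻³·A⁻²
  (2) [kg·m²·s⁻²·A⁻²] · [s⁻¹] = kg·m²·s⁻³·A⁻²
  (3) [kg·m²·s⁻³·A⁻¹] / [A] = kg·m²·s⁻³·A⁻²
  (4) V·A⁻¹ = J·C⁻¹·A⁻¹ = kg·m²·s⁻³·A⁻²
All reduce to kg·m²·s⁻³·A⁻² except (1), which is kg·m³·s⁻³·A⁻².

(1)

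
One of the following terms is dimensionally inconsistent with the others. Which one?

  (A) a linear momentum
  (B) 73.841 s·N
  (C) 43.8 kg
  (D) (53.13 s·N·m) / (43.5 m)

Work out the base dimensions of each:
  (A) [linear momentum] = kg·m·s⁻¹
  (B) N·s = kg·m·s⁻²·s = kg·m·s⁻¹
  (C) kg
  (D) [kg·m²·s⁻¹] / [m] = kg·m·s⁻¹
All reduce to kg·m·s⁻¹ except (C), which is kg.

(C)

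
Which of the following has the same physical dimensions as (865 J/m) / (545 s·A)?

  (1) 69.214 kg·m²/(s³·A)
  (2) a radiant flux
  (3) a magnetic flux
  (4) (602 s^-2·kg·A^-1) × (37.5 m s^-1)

Reference: [kg·m·s⁻²] / [s·A] = kg·m·s⁻³·A⁻¹.
Each option:
  (1) kg·m²·s⁻³·A⁻¹
  (2) [radiant flux] = kg·m²·s⁻³
  (3) [magnetic flux] = kg·m²·s⁻²·A⁻¹
  (4) [kg·s⁻²·A⁻¹] · [m·s⁻¹] = kg·m·s⁻³·A⁻¹  ← same
Only (4) matches kg·m·s⁻³·A⁻¹.

(4)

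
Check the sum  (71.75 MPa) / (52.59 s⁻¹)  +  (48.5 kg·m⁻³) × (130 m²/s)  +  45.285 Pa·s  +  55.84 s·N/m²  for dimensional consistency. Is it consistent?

Yes

Expand each in SI base units:
  (71.75 MPa) / (52.59 s⁻¹):  [kg·m⁻¹·s⁻²] / [s⁻¹] = kg·m⁻¹·s⁻¹
  (48.5 kg·m⁻³) × (130 m²/s):  [kg·m⁻³] · [m²·s⁻¹] = kg·m⁻¹·s⁻¹
  45.285 Pa·s:  Pa·s = N·m⁻²·s = kg·m⁻¹·s⁻¹
  55.84 s·N/m²:  N·s·m⁻² = kg·m·s⁻²·s·m⁻² = kg·m⁻¹·s⁻¹
Every term reduces to kg·m⁻¹·s⁻¹.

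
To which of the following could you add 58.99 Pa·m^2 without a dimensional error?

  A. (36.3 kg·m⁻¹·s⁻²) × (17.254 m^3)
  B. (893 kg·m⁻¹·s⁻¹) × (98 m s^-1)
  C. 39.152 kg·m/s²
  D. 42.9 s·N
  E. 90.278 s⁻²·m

C.

Reference: Pa·m² = N·m⁻²·m² = kg·m·s⁻².
Each option:
  A. [kg·m⁻¹·s⁻²] · [m³] = kg·m²·s⁻²
  B. [kg·m⁻¹·s⁻¹] · [m·s⁻¹] = kg·s⁻²
  C. kg·m·s⁻²  ← same
  D. N·s = kg·m·s⁻²·s = kg·m·s⁻¹
  E. m·s⁻²
Only C. matches kg·m·s⁻².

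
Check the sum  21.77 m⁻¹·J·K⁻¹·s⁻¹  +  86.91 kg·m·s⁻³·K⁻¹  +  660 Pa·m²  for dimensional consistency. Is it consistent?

No

Expand each in SI base units:
  21.77 m⁻¹·J·K⁻¹·s⁻¹:  J·s⁻¹·m⁻¹·K⁻¹ = N·m·s⁻¹·m⁻¹·K⁻¹ = kg·m·s⁻³·K⁻¹
  86.91 kg·m·s⁻³·K⁻¹:  kg·m·s⁻³·K⁻¹
  660 Pa·m²:  Pa·m² = N·m⁻²·m² = kg·m·s⁻²
The terms do not share a single dimension (kg·m·s⁻² vs kg·m·s⁻³·K⁻¹).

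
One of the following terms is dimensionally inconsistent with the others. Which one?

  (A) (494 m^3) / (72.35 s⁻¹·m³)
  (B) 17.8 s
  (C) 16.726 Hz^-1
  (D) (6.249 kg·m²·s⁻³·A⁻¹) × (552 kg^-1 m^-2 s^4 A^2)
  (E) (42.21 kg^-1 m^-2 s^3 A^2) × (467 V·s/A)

(D)

Dimensions:
  (A) [m³] / [m³·s⁻¹] = s
  (B) s
  (C) Hz⁻¹ = (s⁻¹)⁻¹ = s
  (D) [kg·m²·s⁻³·A⁻¹] · [kg⁻¹·m⁻²·s⁴·A²] = s·A
  (E) [kg⁻¹·m⁻²·s³·A²] · [kg·m²·s⁻²·A⁻²] = s
All reduce to s except (D), which is s·A.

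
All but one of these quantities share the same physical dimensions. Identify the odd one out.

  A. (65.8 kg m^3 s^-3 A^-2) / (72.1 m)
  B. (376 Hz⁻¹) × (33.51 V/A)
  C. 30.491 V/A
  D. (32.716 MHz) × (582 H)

Expand each in SI base units:
  A. [kg·m³·s⁻³·A⁻²] / [m] = kg·m²·s⁻³·A⁻²
  B. [s] · [kg·m²·s⁻³·A⁻²] = kg·m²·s⁻²·A⁻²
  C. V·A⁻¹ = J·C⁻¹·A⁻¹ = kg·m²·s⁻³·A⁻²
  D. [s⁻¹] · [kg·m²·s⁻²·A⁻²] = kg·m²·s⁻³·A⁻²
All reduce to kg·m²·s⁻³·A⁻² except B., which is kg·m²·s⁻²·A⁻².

B.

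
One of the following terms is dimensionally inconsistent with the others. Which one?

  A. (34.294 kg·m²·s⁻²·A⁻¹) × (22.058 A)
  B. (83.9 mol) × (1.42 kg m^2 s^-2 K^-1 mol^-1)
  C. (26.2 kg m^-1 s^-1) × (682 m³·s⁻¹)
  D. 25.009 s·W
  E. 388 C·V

Expand each in SI base units:
  A. [kg·m²·s⁻²·A⁻¹] · [A] = kg·m²·s⁻²
  B. [mol] · [kg·m²·s⁻²·K⁻¹·mol⁻¹] = kg·m²·s⁻²·K⁻¹
  C. [kg·m⁻¹·s⁻¹] · [m³·s⁻¹] = kg·m²·s⁻²
  D. W·s = J·s⁻¹·s = kg·m²·s⁻²
  E. C·V = s·A·J·C⁻¹ = kg·m²·s⁻²
All reduce to kg·m²·s⁻² except B., which is kg·m²·s⁻²·K⁻¹.

B.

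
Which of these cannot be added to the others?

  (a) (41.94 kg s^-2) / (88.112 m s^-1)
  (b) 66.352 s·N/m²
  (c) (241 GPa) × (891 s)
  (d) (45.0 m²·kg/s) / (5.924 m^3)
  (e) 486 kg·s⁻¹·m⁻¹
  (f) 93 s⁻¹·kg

(f)

In SI base units:
  (a) [kg·s⁻²] / [m·s⁻¹] = kg·m⁻¹·s⁻¹
  (b) N·s·m⁻² = kg·m·s⁻²·s·m⁻² = kg·m⁻¹·s⁻¹
  (c) [kg·m⁻¹·s⁻²] · [s] = kg·m⁻¹·s⁻¹
  (d) [kg·m²·s⁻¹] / [m³] = kg·m⁻¹·s⁻¹
  (e) kg·m⁻¹·s⁻¹
  (f) kg·s⁻¹
All reduce to kg·m⁻¹·s⁻¹ except (f), which is kg·s⁻¹.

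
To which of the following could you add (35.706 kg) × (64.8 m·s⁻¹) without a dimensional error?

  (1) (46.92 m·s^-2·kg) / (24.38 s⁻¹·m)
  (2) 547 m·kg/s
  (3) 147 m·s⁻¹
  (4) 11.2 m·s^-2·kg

Reference: [kg] · [m·s⁻¹] = kg·m·s⁻¹.
Each option:
  (1) [kg·m·s⁻²] / [m·s⁻¹] = kg·s⁻¹
  (2) kg·m·s⁻¹  ← same
  (3) m·s⁻¹
  (4) kg·m·s⁻²
Only (2) matches kg·m·s⁻¹.

(2)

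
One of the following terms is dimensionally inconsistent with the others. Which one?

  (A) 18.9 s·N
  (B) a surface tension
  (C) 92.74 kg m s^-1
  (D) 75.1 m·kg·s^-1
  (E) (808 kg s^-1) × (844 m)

(B)

Dimensions:
  (A) N·s = kg·m·s⁻²·s = kg·m·s⁻¹
  (B) [surface tension] = kg·s⁻²
  (C) kg·m·s⁻¹
  (D) kg·m·s⁻¹
  (E) [kg·s⁻¹] · [m] = kg·m·s⁻¹
All reduce to kg·m·s⁻¹ except (B), which is kg·s⁻².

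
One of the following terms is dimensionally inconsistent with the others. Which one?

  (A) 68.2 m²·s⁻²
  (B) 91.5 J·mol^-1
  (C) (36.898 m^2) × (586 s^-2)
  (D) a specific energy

(B)

Reduce each to base SI dimensions:
  (A) m²·s⁻²
  (B) J·mol⁻¹ = N·m·mol⁻¹ = kg·m²·s⁻²·mol⁻¹
  (C) [m²] · [s⁻²] = m²·s⁻²
  (D) [specific energy] = m²·s⁻²
All reduce to m²·s⁻² except (B), which is kg·m²·s⁻²·mol⁻¹.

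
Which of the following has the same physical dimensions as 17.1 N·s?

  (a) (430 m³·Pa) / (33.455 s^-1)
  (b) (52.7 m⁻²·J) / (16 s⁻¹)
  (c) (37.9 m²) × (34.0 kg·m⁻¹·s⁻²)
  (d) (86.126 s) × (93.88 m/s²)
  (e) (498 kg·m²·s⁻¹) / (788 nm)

(e)

Reference: N·s = kg·m·s⁻²·s = kg·m·s⁻¹.
Each option:
  (a) [kg·m²·s⁻²] / [s⁻¹] = kg·m²·s⁻¹
  (b) [kg·s⁻²] / [s⁻¹] = kg·s⁻¹
  (c) [m²] · [kg·m⁻¹·s⁻²] = kg·m·s⁻²
  (d) [s] · [m·s⁻²] = m·s⁻¹
  (e) [kg·m²·s⁻¹] / [m] = kg·m·s⁻¹  ← same
Only (e) matches kg·m·s⁻¹.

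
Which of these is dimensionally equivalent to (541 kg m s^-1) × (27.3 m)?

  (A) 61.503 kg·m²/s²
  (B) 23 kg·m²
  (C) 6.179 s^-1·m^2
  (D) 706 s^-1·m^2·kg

Reference: [kg·m·s⁻¹] · [m] = kg·m²·s⁻¹.
Each option:
  (A) kg·m²·s⁻²
  (B) kg·m²
  (C) m²·s⁻¹
  (D) kg·m²·s⁻¹  ← same
Only (D) matches kg·m²·s⁻¹.

(D)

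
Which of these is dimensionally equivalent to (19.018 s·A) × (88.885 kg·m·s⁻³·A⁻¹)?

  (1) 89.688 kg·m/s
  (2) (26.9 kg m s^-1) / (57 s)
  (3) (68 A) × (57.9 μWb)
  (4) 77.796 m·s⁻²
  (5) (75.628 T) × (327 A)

Reference: [s·A] · [kg·m·s⁻³·A⁻¹] = kg·m·s⁻².
Each option:
  (1) kg·m·s⁻¹
  (2) [kg·m·s⁻¹] / [s] = kg·m·s⁻²  ← same
  (3) [A] · [kg·m²·s⁻²·A⁻¹] = kg·m²·s⁻²
  (4) m·s⁻²
  (5) [kg·s⁻²·A⁻¹] · [A] = kg·s⁻²
Only (2) matches kg·m·s⁻².

(2)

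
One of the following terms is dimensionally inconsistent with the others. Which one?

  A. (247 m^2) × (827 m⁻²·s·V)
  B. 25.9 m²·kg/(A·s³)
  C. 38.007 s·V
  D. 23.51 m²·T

B.

Dimensions:
  A. [m²] · [kg·s⁻²·A⁻¹] = kg·m²·s⁻²·A⁻¹
  B. kg·m²·s⁻³·A⁻¹
  C. V·s = J·C⁻¹·s = kg·m²·s⁻²·A⁻¹
  D. T·m² = Wb·m⁻²·m² = kg·m²·s⁻²·A⁻¹
All reduce to kg·m²·s⁻²·A⁻¹ except B., which is kg·m²·s⁻³·A⁻¹.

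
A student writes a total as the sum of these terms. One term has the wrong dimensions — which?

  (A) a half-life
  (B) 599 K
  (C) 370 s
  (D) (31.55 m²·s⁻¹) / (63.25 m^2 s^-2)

Expand each in SI base units:
  (A) [half-life] = s
  (B) K
  (C) s
  (D) [m²·s⁻¹] / [m²·s⁻²] = s
All reduce to s except (B), which is K.

(B)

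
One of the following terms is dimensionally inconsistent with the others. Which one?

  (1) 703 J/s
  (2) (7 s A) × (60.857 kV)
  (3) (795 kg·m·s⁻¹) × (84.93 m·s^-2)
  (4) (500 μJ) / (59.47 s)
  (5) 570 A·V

In SI base units:
  (1) J·s⁻¹ = N·m·s⁻¹ = kg·m²·s⁻³
  (2) [s·A] · [kg·m²·s⁻³·A⁻¹] = kg·m²·s⁻²
  (3) [kg·m·s⁻¹] · [m·s⁻²] = kg·m²·s⁻³
  (4) [kg·m²·s⁻²] / [s] = kg·m²·s⁻³
  (5) V·A = J·C⁻¹·A = kg·m²·s⁻³
All reduce to kg·m²·s⁻³ except (2), which is kg·m²·s⁻².

(2)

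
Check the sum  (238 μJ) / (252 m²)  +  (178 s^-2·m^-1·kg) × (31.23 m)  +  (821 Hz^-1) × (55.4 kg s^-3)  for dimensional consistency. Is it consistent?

Work out the base dimensions of each:
  (238 μJ) / (252 m²):  [kg·m²·s⁻²] / [m²] = kg·s⁻²
  (178 s^-2·m^-1·kg) × (31.23 m):  [kg·m⁻¹·s⁻²] · [m] = kg·s⁻²
  (821 Hz^-1) × (55.4 kg s^-3):  [s] · [kg·s⁻³] = kg·s⁻²
Every term reduces to kg·s⁻².

Yes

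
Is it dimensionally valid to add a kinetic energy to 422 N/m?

No

In SI base units:
  a kinetic energy:  [kinetic energy] = kg·m²·s⁻²
  422 N/m:  N·m⁻¹ = kg·m·s⁻²·m⁻¹ = kg·s⁻²
kg·m²·s⁻² ≠ kg·s⁻², so they cannot be added.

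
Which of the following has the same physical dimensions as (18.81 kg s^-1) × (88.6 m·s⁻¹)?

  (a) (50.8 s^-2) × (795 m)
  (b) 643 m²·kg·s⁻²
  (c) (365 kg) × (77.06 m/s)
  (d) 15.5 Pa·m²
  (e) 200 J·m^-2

(d)

Reference: [kg·s⁻¹] · [m·s⁻¹] = kg·m·s⁻².
Each option:
  (a) [s⁻²] · [m] = m·s⁻²
  (b) kg·m²·s⁻²
  (c) [kg] · [m·s⁻¹] = kg·m·s⁻¹
  (d) Pa·m² = N·m⁻²·m² = kg·m·s⁻²  ← same
  (e) J·m⁻² = N·m·m⁻² = kg·s⁻²
Only (d) matches kg·m·s⁻².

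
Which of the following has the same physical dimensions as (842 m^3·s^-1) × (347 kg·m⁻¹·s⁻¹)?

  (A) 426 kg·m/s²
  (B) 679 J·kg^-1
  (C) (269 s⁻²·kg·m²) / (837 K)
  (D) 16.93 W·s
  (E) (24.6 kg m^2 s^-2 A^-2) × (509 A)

Reference: [m³·s⁻¹] · [kg·m⁻¹·s⁻¹] = kg·m²·s⁻².
Each option:
  (A) kg·m·s⁻²
  (B) J·kg⁻¹ = N·m·kg⁻¹ = m²·s⁻²
  (C) [kg·m²·s⁻²] / [K] = kg·m²·s⁻²·K⁻¹
  (D) W·s = J·s⁻¹·s = kg·m²·s⁻²  ← same
  (E) [kg·m²·s⁻²·A⁻²] · [A] = kg·m²·s⁻²·A⁻¹
Only (D) matches kg·m²·s⁻².

(D)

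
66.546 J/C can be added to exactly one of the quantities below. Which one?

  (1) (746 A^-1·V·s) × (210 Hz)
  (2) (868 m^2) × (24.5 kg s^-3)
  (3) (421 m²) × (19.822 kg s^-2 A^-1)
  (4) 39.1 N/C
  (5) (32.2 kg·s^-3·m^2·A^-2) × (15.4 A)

(5)

Reference: J·C⁻¹ = N·m·(s·A)⁻¹ = kg·m²·s⁻³·A⁻¹.
Each option:
  (1) [kg·m²·s⁻²·A⁻²] · [s⁻¹] = kg·m²·s⁻³·A⁻²
  (2) [m²] · [kg·s⁻³] = kg·m²·s⁻³
  (3) [m²] · [kg·s⁻²·A⁻¹] = kg·m²·s⁻²·A⁻¹
  (4) N·C⁻¹ = kg·m·s⁻²·(s·A)⁻¹ = kg·m·s⁻³·A⁻¹
  (5) [kg·m²·s⁻³·A⁻²] · [A] = kg·m²·s⁻³·A⁻¹  ← same
Only (5) matches kg·m²·s⁻³·A⁻¹.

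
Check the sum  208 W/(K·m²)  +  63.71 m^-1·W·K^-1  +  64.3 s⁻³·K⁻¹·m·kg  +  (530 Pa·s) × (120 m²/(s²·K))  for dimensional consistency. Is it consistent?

No

Reduce each to base SI dimensions:
  208 W/(K·m²):  W·m⁻²·K⁻¹ = J·s⁻¹·m⁻²·K⁻¹ = kg·s⁻³·K⁻¹
  63.71 m^-1·W·K^-1:  W·m⁻¹·K⁻¹ = J·s⁻¹·m⁻¹·K⁻¹ = kg·m·s⁻³·K⁻¹
  64.3 s⁻³·K⁻¹·m·kg:  kg·m·s⁻³·K⁻¹
  (530 Pa·s) × (120 m²/(s²·K)):  [kg·m⁻¹·s⁻¹] · [m²·s⁻²·K⁻¹] = kg·m·s⁻³·K⁻¹
The terms do not share a single dimension (kg·m·s⁻³·K⁻¹ vs kg·s⁻³·K⁻¹).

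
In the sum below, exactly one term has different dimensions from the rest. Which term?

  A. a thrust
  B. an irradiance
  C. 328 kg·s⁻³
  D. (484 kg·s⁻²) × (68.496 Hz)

In SI base units:
  A. [thrust] = kg·m·s⁻²
  B. [irradiance] = kg·s⁻³
  C. kg·s⁻³
  D. [kg·s⁻²] · [s⁻¹] = kg·s⁻³
All reduce to kg·s⁻³ except A., which is kg·m·s⁻².

A.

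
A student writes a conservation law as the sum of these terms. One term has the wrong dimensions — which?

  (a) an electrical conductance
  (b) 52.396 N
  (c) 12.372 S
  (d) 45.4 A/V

In SI base units:
  (a) [electrical conductance] = kg⁻¹·m⁻²·s³·A²
  (b) N = kg·m·s⁻²
  (c) S = Ω⁻¹ = kg⁻¹·m⁻²·s³·A²
  (d) A·V⁻¹ = A·(J·C⁻¹)⁻¹ = kg⁻¹·m⁻²·s³·A²
All reduce to kg⁻¹·m⁻²·s³·A² except (b), which is kg·m·s⁻².

(b)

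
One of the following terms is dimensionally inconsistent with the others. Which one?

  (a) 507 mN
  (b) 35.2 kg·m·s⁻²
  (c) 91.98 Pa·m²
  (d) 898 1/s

(d)

Dimensions:
  (a) N = kg·m·s⁻²
  (b) kg·m·s⁻²
  (c) Pa·m² = N·m⁻²·m² = kg·m·s⁻²
  (d) s⁻¹
All reduce to kg·m·s⁻² except (d), which is s⁻¹.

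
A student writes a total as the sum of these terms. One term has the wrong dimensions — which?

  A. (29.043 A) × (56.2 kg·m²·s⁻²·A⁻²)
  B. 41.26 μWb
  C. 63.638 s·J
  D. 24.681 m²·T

C.

Dimensions:
  A. [A] · [kg·m²·s⁻²·A⁻²] = kg·m²·s⁻²·A⁻¹
  B. Wb = V·s = kg·m²·s⁻²·A⁻¹
  C. J·s = N·m·s = kg·m²·s⁻¹
  D. T·m² = Wb·m⁻²·m² = kg·m²·s⁻²·A⁻¹
All reduce to kg·m²·s⁻²·A⁻¹ except C., which is kg·m²·s⁻¹.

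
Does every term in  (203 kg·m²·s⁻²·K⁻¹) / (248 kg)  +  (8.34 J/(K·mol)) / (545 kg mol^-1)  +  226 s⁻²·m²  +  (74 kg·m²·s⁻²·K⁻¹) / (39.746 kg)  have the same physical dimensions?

No

Expand each in SI base units:
  (203 kg·m²·s⁻²·K⁻¹) / (248 kg):  [kg·m²·s⁻²·K⁻¹] / [kg] = m²·s⁻²·K⁻¹
  (8.34 J/(K·mol)) / (545 kg mol^-1):  [kg·m²·s⁻²·K⁻¹·mol⁻¹] / [kg·mol⁻¹] = m²·s⁻²·K⁻¹
  226 s⁻²·m²:  m²·s⁻²
  (74 kg·m²·s⁻²·K⁻¹) / (39.746 kg):  [kg·m²·s⁻²·K⁻¹] / [kg] = m²·s⁻²·K⁻¹
The terms do not share a single dimension (m²·s⁻² vs m²·s⁻²·K⁻¹).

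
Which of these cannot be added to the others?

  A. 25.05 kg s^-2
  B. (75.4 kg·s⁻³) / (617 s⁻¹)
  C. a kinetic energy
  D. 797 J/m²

C.

In SI base units:
  A. kg·s⁻²
  B. [kg·s⁻³] / [s⁻¹] = kg·s⁻²
  C. [kinetic energy] = kg·m²·s⁻²
  D. J·m⁻² = N·m·m⁻² = kg·s⁻²
All reduce to kg·s⁻² except C., which is kg·m²·s⁻².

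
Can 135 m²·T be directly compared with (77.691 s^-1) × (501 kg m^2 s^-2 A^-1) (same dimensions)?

No

Work out the base dimensions of each:
  135 m²·T:  T·m² = Wb·m⁻²·m² = kg·m²·s⁻²·A⁻¹
  (77.691 s^-1) × (501 kg m^2 s^-2 A^-1):  [s⁻¹] · [kg·m²·s⁻²·A⁻¹] = kg·m²·s⁻³·A⁻¹
kg·m²·s⁻²·A⁻¹ ≠ kg·m²·s⁻³·A⁻¹, so they cannot be added.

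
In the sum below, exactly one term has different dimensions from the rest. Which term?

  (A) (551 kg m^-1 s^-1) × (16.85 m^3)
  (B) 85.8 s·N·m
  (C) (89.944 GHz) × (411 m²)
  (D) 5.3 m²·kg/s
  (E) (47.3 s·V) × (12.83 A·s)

Dimensions:
  (A) [kg·m⁻¹·s⁻¹] · [m³] = kg·m²·s⁻¹
  (B) N·m·s = kg·m·s⁻²·m·s = kg·m²·s⁻¹
  (C) [s⁻¹] · [m²] = m²·s⁻¹
  (D) kg·m²·s⁻¹
  (E) [kg·m²·s⁻²·A⁻¹] · [s·A] = kg·m²·s⁻¹
All reduce to kg·m²·s⁻¹ except (C), which is m²·s⁻¹.

(C)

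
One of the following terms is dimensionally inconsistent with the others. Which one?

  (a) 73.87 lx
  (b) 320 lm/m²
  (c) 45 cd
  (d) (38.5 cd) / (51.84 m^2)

(c)

Reduce each to base SI dimensions:
  (a) lx = lm·m⁻² = m⁻²·cd
  (b) lm·m⁻² = cd·m⁻² = m⁻²·cd
  (c) cd
  (d) [cd] / [m²] = m⁻²·cd
All reduce to m⁻²·cd except (c), which is cd.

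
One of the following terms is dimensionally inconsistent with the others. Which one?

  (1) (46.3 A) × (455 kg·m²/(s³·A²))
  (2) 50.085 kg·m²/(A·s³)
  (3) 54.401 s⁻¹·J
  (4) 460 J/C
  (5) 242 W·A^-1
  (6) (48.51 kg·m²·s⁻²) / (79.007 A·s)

Dimensions:
  (1) [A] · [kg·m²·s⁻³·A⁻²] = kg·m²·s⁻³·A⁻¹
  (2) kg·m²·s⁻³·A⁻¹
  (3) J·s⁻¹ = N·m·s⁻¹ = kg·m²·s⁻³
  (4) J·C⁻¹ = N·m·(s·A)⁻¹ = kg·m²·s⁻³·A⁻¹
  (5) W·A⁻¹ = J·s⁻¹·A⁻¹ = kg·m²·s⁻³·A⁻¹
  (6) [kg·m²·s⁻²] / [s·A] = kg·m²·s⁻³·A⁻¹
All reduce to kg·m²·s⁻³·A⁻¹ except (3), which is kg·m²·s⁻³.

(3)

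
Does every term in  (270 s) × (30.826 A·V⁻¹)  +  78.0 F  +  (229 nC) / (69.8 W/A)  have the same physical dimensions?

Yes

Dimensions:
  (270 s) × (30.826 A·V⁻¹):  [s] · [kg⁻¹·m⁻²·s³·A²] = kg⁻¹·m⁻²·s⁴·A²
  78.0 F:  F = C·V⁻¹ = kg⁻¹·m⁻²·s⁴·A²
  (229 nC) / (69.8 W/A):  [s·A] / [kg·m²·s⁻³·A⁻¹] = kg⁻¹·m⁻²·s⁴·A²
Every term reduces to kg⁻¹·m⁻²·s⁴·A².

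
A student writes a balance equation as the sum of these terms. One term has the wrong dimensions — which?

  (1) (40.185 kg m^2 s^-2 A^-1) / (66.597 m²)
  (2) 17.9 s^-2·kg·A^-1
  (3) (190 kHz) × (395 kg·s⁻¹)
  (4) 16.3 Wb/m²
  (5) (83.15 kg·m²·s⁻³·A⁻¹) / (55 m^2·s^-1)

(3)

In SI base units:
  (1) [kg·m²·s⁻²·A⁻¹] / [m²] = kg·s⁻²·A⁻¹
  (2) kg·s⁻²·A⁻¹
  (3) [s⁻¹] · [kg·s⁻¹] = kg·s⁻²
  (4) Wb·m⁻² = V·s·m⁻² = kg·s⁻²·A⁻¹
  (5) [kg·m²·s⁻³·A⁻¹] / [m²·s⁻¹] = kg·s⁻²·A⁻¹
All reduce to kg·s⁻²·A⁻¹ except (3), which is kg·s⁻².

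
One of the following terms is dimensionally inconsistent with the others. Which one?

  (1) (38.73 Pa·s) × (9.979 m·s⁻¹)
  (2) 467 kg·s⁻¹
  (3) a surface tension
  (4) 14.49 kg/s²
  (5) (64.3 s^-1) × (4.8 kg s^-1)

In SI base units:
  (1) [kg·m⁻¹·s⁻¹] · [m·s⁻¹] = kg·s⁻²
  (2) kg·s⁻¹
  (3) [surface tension] = kg·s⁻²
  (4) kg·s⁻²
  (5) [s⁻¹] · [kg·s⁻¹] = kg·s⁻²
All reduce to kg·s⁻² except (2), which is kg·s⁻¹.

(2)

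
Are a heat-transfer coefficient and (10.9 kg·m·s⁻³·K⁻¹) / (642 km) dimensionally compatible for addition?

Yes

Reduce each to base SI dimensions:
  a heat-transfer coefficient:  [heat-transfer coefficient] = kg·s⁻³·K⁻¹
  (10.9 kg·m·s⁻³·K⁻¹) / (642 km):  [kg·m·s⁻³·K⁻¹] / [m] = kg·s⁻³·K⁻¹
Both are kg·s⁻³·K⁻¹, so they have the same dimensions and can be added.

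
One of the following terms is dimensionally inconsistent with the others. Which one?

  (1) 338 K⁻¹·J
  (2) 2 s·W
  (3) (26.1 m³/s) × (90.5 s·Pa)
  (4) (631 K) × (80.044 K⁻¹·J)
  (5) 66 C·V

(1)

Reduce each to base SI dimensions:
  (1) J·K⁻¹ = N·m·K⁻¹ = kg·m²·s⁻²·K⁻¹
  (2) W·s = J·s⁻¹·s = kg·m²·s⁻²
  (3) [m³·s⁻¹] · [kg·m⁻¹·s⁻¹] = kg·m²·s⁻²
  (4) [K] · [kg·m²·s⁻²·K⁻¹] = kg·m²·s⁻²
  (5) C·V = s·A·J·C⁻¹ = kg·m²·s⁻²
All reduce to kg·m²·s⁻² except (1), which is kg·m²·s⁻²·K⁻¹.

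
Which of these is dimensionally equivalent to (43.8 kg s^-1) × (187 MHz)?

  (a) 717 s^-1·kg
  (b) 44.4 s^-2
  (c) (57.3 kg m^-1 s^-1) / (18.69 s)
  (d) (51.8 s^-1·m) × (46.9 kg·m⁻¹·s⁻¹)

Reference: [kg·s⁻¹] · [s⁻¹] = kg·s⁻².
Each option:
  (a) kg·s⁻¹
  (b) s⁻²
  (c) [kg·m⁻¹·s⁻¹] / [s] = kg·m⁻¹·s⁻²
  (d) [m·s⁻¹] · [kg·m⁻¹·s⁻¹] = kg·s⁻²  ← same
Only (d) matches kg·s⁻².

(d)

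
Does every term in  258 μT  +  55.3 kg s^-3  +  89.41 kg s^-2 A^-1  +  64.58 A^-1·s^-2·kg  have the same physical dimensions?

No

Expand each in SI base units:
  258 μT:  T = Wb·m⁻² = kg·s⁻²·A⁻¹
  55.3 kg s^-3:  kg·s⁻³
  89.41 kg s^-2 A^-1:  kg·s⁻²·A⁻¹
  64.58 A^-1·s^-2·kg:  kg·s⁻²·A⁻¹
The terms do not share a single dimension (kg·s⁻²·A⁻¹ vs kg·s⁻³).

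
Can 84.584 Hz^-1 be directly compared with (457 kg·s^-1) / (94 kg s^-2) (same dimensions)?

Work out the base dimensions of each:
  84.584 Hz^-1:  Hz⁻¹ = (s⁻¹)⁻¹ = s
  (457 kg·s^-1) / (94 kg s^-2):  [kg·s⁻¹] / [kg·s⁻²] = s
Both are s, so they have the same dimensions and can be added.

Yes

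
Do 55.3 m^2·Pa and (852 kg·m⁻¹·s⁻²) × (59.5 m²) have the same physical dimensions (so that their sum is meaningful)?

Yes

Expand each in SI base units:
  55.3 m^2·Pa:  Pa·m² = N·m⁻²·m² = kg·m·s⁻²
  (852 kg·m⁻¹·s⁻²) × (59.5 m²):  [kg·m⁻¹·s⁻²] · [m²] = kg·m·s⁻²
Both are kg·m·s⁻², so they have the same dimensions and can be added.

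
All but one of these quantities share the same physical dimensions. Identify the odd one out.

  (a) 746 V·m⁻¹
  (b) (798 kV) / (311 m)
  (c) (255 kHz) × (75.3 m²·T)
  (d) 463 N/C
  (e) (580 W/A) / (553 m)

(c)

In SI base units:
  (a) V·m⁻¹ = J·C⁻¹·m⁻¹ = kg·m·s⁻³·A⁻¹
  (b) [kg·m²·s⁻³·A⁻¹] / [m] = kg·m·s⁻³·A⁻¹
  (c) [s⁻¹] · [kg·m²·s⁻²·A⁻¹] = kg·m²·s⁻³·A⁻¹
  (d) N·C⁻¹ = kg·m·s⁻²·(s·A)⁻¹ = kg·m·s⁻³·A⁻¹
  (e) [kg·m²·s⁻³·A⁻¹] / [m] = kg·m·s⁻³·A⁻¹
All reduce to kg·m·s⁻³·A⁻¹ except (c), which is kg·m²·s⁻³·A⁻¹.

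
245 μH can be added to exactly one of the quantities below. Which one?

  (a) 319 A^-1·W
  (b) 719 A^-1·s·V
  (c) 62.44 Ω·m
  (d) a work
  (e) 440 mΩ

(b)

Reference: H = V·s·A⁻¹ = kg·m²·s⁻²·A⁻².
Each option:
  (a) W·A⁻¹ = J·s⁻¹·A⁻¹ = kg·m²·s⁻³·A⁻¹
  (b) V·s·A⁻¹ = J·C⁻¹·s·A⁻¹ = kg·m²·s⁻²·A⁻²  ← same
  (c) Ω·m = V·A⁻¹·m = kg·m³·s⁻³·A⁻²
  (d) [work] = kg·m²·s⁻²
  (e) Ω = V·A⁻¹ = kg·m²·s⁻³·A⁻²
Only (b) matches kg·m²·s⁻²·A⁻².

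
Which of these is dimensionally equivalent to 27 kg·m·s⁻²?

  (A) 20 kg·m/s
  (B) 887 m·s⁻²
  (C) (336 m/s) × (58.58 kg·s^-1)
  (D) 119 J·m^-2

Reference: kg·m·s⁻².
Each option:
  (A) kg·m·s⁻¹
  (B) m·s⁻²
  (C) [m·s⁻¹] · [kg·s⁻¹] = kg·m·s⁻²  ← same
  (D) J·m⁻² = N·m·m⁻² = kg·s⁻²
Only (C) matches kg·m·s⁻².

(C)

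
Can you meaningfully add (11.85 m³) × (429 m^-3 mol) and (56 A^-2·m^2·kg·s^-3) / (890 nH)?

In SI base units:
  (11.85 m³) × (429 m^-3 mol):  [m³] · [m⁻³·mol] = mol
  (56 A^-2·m^2·kg·s^-3) / (890 nH):  [kg·m²·s⁻³·A⁻²] / [kg·m²·s⁻²·A⁻²] = s⁻¹
mol ≠ s⁻¹, so they cannot be added.

No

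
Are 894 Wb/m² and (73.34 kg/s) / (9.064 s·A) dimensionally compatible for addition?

Reduce each to base SI dimensions:
  894 Wb/m²:  Wb·m⁻² = V·s·m⁻² = kg·s⁻²·A⁻¹
  (73.34 kg/s) / (9.064 s·A):  [kg·s⁻¹] / [s·A] = kg·s⁻²·A⁻¹
Both are kg·s⁻²·A⁻¹, so they have the same dimensions and can be added.

Yes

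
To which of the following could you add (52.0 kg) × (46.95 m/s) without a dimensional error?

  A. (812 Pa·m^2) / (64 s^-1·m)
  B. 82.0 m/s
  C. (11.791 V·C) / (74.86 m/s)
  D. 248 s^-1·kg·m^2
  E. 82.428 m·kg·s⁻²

C.

Reference: [kg] · [m·s⁻¹] = kg·m·s⁻¹.
Each option:
  A. [kg·m·s⁻²] / [m·s⁻¹] = kg·s⁻¹
  B. m·s⁻¹
  C. [kg·m²·s⁻²] / [m·s⁻¹] = kg·m·s⁻¹  ← same
  D. kg·m²·s⁻¹
  E. kg·m·s⁻²
Only C. matches kg·m·s⁻¹.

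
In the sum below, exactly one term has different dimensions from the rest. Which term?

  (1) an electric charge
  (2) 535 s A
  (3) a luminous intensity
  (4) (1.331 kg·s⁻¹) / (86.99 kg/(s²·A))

(3)

Dimensions:
  (1) [electric charge] = s·A
  (2) s·A
  (3) [luminous intensity] = cd
  (4) [kg·s⁻¹] / [kg·s⁻²·A⁻¹] = s·A
All reduce to s·A except (3), which is cd.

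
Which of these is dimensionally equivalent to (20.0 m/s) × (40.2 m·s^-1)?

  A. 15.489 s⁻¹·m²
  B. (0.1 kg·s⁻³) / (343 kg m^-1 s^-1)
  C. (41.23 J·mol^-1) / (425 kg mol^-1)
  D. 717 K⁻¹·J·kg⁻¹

Reference: [m·s⁻¹] · [m·s⁻¹] = m²·s⁻².
Each option:
  A. m²·s⁻¹
  B. [kg·s⁻³] / [kg·m⁻¹·s⁻¹] = m·s⁻²
  C. [kg·m²·s⁻²·mol⁻¹] / [kg·mol⁻¹] = m²·s⁻²  ← same
  D. J·kg⁻¹·K⁻¹ = N·m·kg⁻¹·K⁻¹ = m²·s⁻²·K⁻¹
Only C. matches m²·s⁻².

C.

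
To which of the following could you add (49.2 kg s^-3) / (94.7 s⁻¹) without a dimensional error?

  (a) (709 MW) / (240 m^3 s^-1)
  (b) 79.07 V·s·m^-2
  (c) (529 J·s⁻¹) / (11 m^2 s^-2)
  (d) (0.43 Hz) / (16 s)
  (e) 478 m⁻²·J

Reference: [kg·s⁻³] / [s⁻¹] = kg·s⁻².
Each option:
  (a) [kg·m²·s⁻³] / [m³·s⁻¹] = kg·m⁻¹·s⁻²
  (b) V·s·m⁻² = J·C⁻¹·s·m⁻² = kg·s⁻²·A⁻¹
  (c) [kg·m²·s⁻³] / [m²·s⁻²] = kg·s⁻¹
  (d) [s⁻¹] / [s] = s⁻²
  (e) J·m⁻² = N·m·m⁻² = kg·s⁻²  ← same
Only (e) matches kg·s⁻².

(e)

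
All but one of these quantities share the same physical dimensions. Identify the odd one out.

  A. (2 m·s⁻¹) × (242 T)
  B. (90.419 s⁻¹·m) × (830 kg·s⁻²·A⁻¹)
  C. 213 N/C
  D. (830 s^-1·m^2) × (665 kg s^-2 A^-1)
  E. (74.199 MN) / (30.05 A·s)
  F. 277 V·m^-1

In SI base units:
  A. [m·s⁻¹] · [kg·s⁻²·A⁻¹] = kg·m·s⁻³·A⁻¹
  B. [m·s⁻¹] · [kg·s⁻²·A⁻¹] = kg·m·s⁻³·A⁻¹
  C. N·C⁻¹ = kg·m·s⁻²·(s·A)⁻¹ = kg·m·s⁻³·A⁻¹
  D. [m²·s⁻¹] · [kg·s⁻²·A⁻¹] = kg·m²·s⁻³·A⁻¹
  E. [kg·m·s⁻²] / [s·A] = kg·m·s⁻³·A⁻¹
  F. V·m⁻¹ = J·C⁻¹·m⁻¹ = kg·m·s⁻³·A⁻¹
All reduce to kg·m·s⁻³·A⁻¹ except D., which is kg·m²·s⁻³·A⁻¹.

D.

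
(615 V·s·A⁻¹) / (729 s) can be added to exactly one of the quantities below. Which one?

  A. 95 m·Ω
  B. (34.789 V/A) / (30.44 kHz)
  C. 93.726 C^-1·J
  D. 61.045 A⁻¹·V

Reference: [kg·m²·s⁻²·A⁻²] / [s] = kg·m²·s⁻³·A⁻².
Each option:
  A. Ω·m = V·A⁻¹·m = kg·m³·s⁻³·A⁻²
  B. [kg·m²·s⁻³·A⁻²] / [s⁻¹] = kg·m²·s⁻²·A⁻²
  C. J·C⁻¹ = N·m·(s·A)⁻¹ = kg·m²·s⁻³·A⁻¹
  D. V·A⁻¹ = J·C⁻¹·A⁻¹ = kg·m²·s⁻³·A⁻²  ← same
Only D. matches kg·m²·s⁻³·A⁻².

D.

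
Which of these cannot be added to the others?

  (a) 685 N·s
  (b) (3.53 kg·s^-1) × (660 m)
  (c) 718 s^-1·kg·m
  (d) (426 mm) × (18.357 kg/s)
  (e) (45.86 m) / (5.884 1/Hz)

In SI base units:
  (a) N·s = kg·m·s⁻²·s = kg·m·s⁻¹
  (b) [kg·s⁻¹] · [m] = kg·m·s⁻¹
  (c) kg·m·s⁻¹
  (d) [m] · [kg·s⁻¹] = kg·m·s⁻¹
  (e) [m] / [s] = m·s⁻¹
All reduce to kg·m·s⁻¹ except (e), which is m·s⁻¹.

(e)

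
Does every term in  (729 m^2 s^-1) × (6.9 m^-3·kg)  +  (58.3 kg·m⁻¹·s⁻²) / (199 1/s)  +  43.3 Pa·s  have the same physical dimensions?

Reduce each to base SI dimensions:
  (729 m^2 s^-1) × (6.9 m^-3·kg):  [m²·s⁻¹] · [kg·m⁻³] = kg·m⁻¹·s⁻¹
  (58.3 kg·m⁻¹·s⁻²) / (199 1/s):  [kg·m⁻¹·s⁻²] / [s⁻¹] = kg·m⁻¹·s⁻¹
  43.3 Pa·s:  Pa·s = N·m⁻²·s = kg·m⁻¹·s⁻¹
Every term reduces to kg·m⁻¹·s⁻¹.

Yes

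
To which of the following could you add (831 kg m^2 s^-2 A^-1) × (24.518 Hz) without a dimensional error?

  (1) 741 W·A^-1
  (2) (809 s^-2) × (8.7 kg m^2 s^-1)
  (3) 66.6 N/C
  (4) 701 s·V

Reference: [kg·m²·s⁻²·A⁻¹] · [s⁻¹] = kg·m²·s⁻³·A⁻¹.
Each option:
  (1) W·A⁻¹ = J·s⁻¹·A⁻¹ = kg·m²·s⁻³·A⁻¹  ← same
  (2) [s⁻²] · [kg·m²·s⁻¹] = kg·m²·s⁻³
  (3) N·C⁻¹ = kg·m·s⁻²·(s·A)⁻¹ = kg·m·s⁻³·A⁻¹
  (4) V·s = J·C⁻¹·s = kg·m²·s⁻²·A⁻¹
Only (1) matches kg·m²·s⁻³·A⁻¹.

(1)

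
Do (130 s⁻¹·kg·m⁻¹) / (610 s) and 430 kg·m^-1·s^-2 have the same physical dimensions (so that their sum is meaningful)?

In SI base units:
  (130 s⁻¹·kg·m⁻¹) / (610 s):  [kg·m⁻¹·s⁻¹] / [s] = kg·m⁻¹·s⁻²
  430 kg·m^-1·s^-2:  kg·m⁻¹·s⁻²
Both are kg·m⁻¹·s⁻², so they have the same dimensions and can be added.

Yes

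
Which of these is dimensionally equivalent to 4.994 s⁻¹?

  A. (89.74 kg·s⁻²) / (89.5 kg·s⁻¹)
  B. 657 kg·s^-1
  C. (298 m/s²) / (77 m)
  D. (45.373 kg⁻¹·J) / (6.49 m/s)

A.

Reference: s⁻¹.
Each option:
  A. [kg·s⁻²] / [kg·s⁻¹] = s⁻¹  ← same
  B. kg·s⁻¹
  C. [m·s⁻²] / [m] = s⁻²
  D. [m²·s⁻²] / [m·s⁻¹] = m·s⁻¹
Only A. matches s⁻¹.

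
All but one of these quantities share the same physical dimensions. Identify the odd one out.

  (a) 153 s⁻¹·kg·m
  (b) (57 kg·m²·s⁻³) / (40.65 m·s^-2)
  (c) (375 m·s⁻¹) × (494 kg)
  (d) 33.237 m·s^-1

Dimensions:
  (a) kg·m·s⁻¹
  (b) [kg·m²·s⁻³] / [m·s⁻²] = kg·m·s⁻¹
  (c) [m·s⁻¹] · [kg] = kg·m·s⁻¹
  (d) m·s⁻¹
All reduce to kg·m·s⁻¹ except (d), which is m·s⁻¹.

(d)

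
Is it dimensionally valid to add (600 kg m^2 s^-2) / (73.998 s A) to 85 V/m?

No

Work out the base dimensions of each:
  (600 kg m^2 s^-2) / (73.998 s A):  [kg·m²·s⁻²] / [s·A] = kg·m²·s⁻³·A⁻¹
  85 V/m:  V·m⁻¹ = J·C⁻¹·m⁻¹ = kg·m·s⁻³·A⁻¹
kg·m²·s⁻³·A⁻¹ ≠ kg·m·s⁻³·A⁻¹, so they cannot be added.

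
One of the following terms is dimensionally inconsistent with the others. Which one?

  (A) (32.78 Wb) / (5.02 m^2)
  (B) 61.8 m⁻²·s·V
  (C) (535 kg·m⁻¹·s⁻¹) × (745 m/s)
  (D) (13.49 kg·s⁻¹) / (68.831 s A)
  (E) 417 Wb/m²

Work out the base dimensions of each:
  (A) [kg·m²·s⁻²·A⁻¹] / [m²] = kg·s⁻²·A⁻¹
  (B) V·s·m⁻² = J·C⁻¹·s·m⁻² = kg·s⁻²·A⁻¹
  (C) [kg·m⁻¹·s⁻¹] · [m·s⁻¹] = kg·s⁻²
  (D) [kg·s⁻¹] / [s·A] = kg·s⁻²·A⁻¹
  (E) Wb·m⁻² = V·s·m⁻² = kg·s⁻²·A⁻¹
All reduce to kg·s⁻²·A⁻¹ except (C), which is kg·s⁻².

(C)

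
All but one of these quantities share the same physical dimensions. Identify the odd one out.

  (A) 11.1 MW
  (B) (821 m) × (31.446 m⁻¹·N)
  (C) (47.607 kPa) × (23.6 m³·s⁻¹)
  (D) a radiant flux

(B)

Dimensions:
  (A) W = J·s⁻¹ = kg·m²·s⁻³
  (B) [m] · [kg·s⁻²] = kg·m·s⁻²
  (C) [kg·m⁻¹·s⁻²] · [m³·s⁻¹] = kg·m²·s⁻³
  (D) [radiant flux] = kg·m²·s⁻³
All reduce to kg·m²·s⁻³ except (B), which is kg·m·s⁻².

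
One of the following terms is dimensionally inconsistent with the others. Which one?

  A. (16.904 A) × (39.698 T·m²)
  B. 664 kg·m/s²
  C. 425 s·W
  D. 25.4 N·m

B.

Work out the base dimensions of each:
  A. [A] · [kg·m²·s⁻²·A⁻¹] = kg·m²·s⁻²
  B. kg·m·s⁻²
  C. W·s = J·s⁻¹·s = kg·m²·s⁻²
  D. N·m = kg·m·s⁻²·m = kg·m²·s⁻²
All reduce to kg·m²·s⁻² except B., which is kg·m·s⁻².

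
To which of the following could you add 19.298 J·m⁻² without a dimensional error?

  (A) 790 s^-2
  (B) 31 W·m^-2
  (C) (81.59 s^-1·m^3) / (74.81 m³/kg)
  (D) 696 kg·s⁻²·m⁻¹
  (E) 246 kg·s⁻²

Reference: J·m⁻² = N·m·m⁻² = kg·s⁻².
Each option:
  (A) s⁻²
  (B) W·m⁻² = J·s⁻¹·m⁻² = kg·s⁻³
  (C) [m³·s⁻¹] / [kg⁻¹·m³] = kg·s⁻¹
  (D) kg·m⁻¹·s⁻²
  (E) kg·s⁻²  ← same
Only (E) matches kg·s⁻².

(E)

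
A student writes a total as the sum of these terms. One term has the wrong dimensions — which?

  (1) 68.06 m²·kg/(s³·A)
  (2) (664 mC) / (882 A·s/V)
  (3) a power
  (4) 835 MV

Dimensions:
  (1) kg·m²·s⁻³·A⁻¹
  (2) [s·A] / [kg⁻¹·m⁻²·s⁴·A²] = kg·m²·s⁻³·A⁻¹
  (3) [power] = kg·m²·s⁻³
  (4) V = J·C⁻¹ = kg·m²·s⁻³·A⁻¹
All reduce to kg·m²·s⁻³·A⁻¹ except (3), which is kg·m²·s⁻³.

(3)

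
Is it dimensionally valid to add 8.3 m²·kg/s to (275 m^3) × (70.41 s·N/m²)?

Work out the base dimensions of each:
  8.3 m²·kg/s:  kg·m²·s⁻¹
  (275 m^3) × (70.41 s·N/m²):  [m³] · [kg·m⁻¹·s⁻¹] = kg·m²·s⁻¹
Both are kg·m²·s⁻¹, so they have the same dimensions and can be added.

Yes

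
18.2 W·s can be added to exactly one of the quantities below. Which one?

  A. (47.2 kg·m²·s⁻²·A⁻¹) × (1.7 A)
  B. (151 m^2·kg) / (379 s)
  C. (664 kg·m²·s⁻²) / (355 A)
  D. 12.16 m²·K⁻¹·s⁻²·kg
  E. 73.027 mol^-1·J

A.

Reference: W·s = J·s⁻¹·s = kg·m²·s⁻².
Each option:
  A. [kg·m²·s⁻²·A⁻¹] · [A] = kg·m²·s⁻²  ← same
  B. [kg·m²] / [s] = kg·m²·s⁻¹
  C. [kg·m²·s⁻²] / [A] = kg·m²·s⁻²·A⁻¹
  D. kg·m²·s⁻²·K⁻¹
  E. J·mol⁻¹ = N·m·mol⁻¹ = kg·m²·s⁻²·mol⁻¹
Only A. matches kg·m²·s⁻².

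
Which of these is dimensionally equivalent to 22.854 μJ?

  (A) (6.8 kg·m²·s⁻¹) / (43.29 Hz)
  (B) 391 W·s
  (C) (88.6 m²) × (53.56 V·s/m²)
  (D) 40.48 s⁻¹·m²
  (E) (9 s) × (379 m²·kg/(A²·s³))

(B)

Reference: J = N·m = kg·m²·s⁻².
Each option:
  (A) [kg·m²·s⁻¹] / [s⁻¹] = kg·m²
  (B) W·s = J·s⁻¹·s = kg·m²·s⁻²  ← same
  (C) [m²] · [kg·s⁻²·A⁻¹] = kg·m²·s⁻²·A⁻¹
  (D) m²·s⁻¹
  (E) [s] · [kg·m²·s⁻³·A⁻²] = kg·m²·s⁻²·A⁻²
Only (B) matches kg·m²·s⁻².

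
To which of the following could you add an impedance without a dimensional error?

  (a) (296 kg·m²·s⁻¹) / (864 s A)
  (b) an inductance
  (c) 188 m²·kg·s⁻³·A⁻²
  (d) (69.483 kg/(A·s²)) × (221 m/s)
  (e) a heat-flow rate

(c)

Reference: [impedance] = kg·m²·s⁻³·A⁻².
Each option:
  (a) [kg·m²·s⁻¹] / [s·A] = kg·m²·s⁻²·A⁻¹
  (b) [inductance] = kg·m²·s⁻²·A⁻²
  (c) kg·m²·s⁻³·A⁻²  ← same
  (d) [kg·s⁻²·A⁻¹] · [m·s⁻¹] = kg·m·s⁻³·A⁻¹
  (e) [heat-flow rate] = kg·m²·s⁻³
Only (c) matches kg·m²·s⁻³·A⁻².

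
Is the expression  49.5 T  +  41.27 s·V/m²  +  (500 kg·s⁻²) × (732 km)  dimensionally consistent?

Expand each in SI base units:
  49.5 T:  T = Wb·m⁻² = kg·s⁻²·A⁻¹
  41.27 s·V/m²:  V·s·m⁻² = J·C⁻¹·s·m⁻² = kg·s⁻²·A⁻¹
  (500 kg·s⁻²) × (732 km):  [kg·s⁻²] · [m] = kg·m·s⁻²
The terms do not share a single dimension (kg·m·s⁻² vs kg·s⁻²·A⁻¹).

No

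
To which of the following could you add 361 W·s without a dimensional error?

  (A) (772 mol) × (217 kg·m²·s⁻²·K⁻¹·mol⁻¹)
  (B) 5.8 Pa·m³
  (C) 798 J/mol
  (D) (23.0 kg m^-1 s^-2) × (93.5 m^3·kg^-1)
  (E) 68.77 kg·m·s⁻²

Reference: W·s = J·s⁻¹·s = kg·m²·s⁻².
Each option:
  (A) [mol] · [kg·m²·s⁻²·K⁻¹·mol⁻¹] = kg·m²·s⁻²·K⁻¹
  (B) Pa·m³ = N·m⁻²·m³ = kg·m²·s⁻²  ← same
  (C) J·mol⁻¹ = N·m·mol⁻¹ = kg·m²·s⁻²·mol⁻¹
  (D) [kg·m⁻¹·s⁻²] · [kg⁻¹·m³] = m²·s⁻²
  (E) kg·m·s⁻²
Only (B) matches kg·m²·s⁻².

(B)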